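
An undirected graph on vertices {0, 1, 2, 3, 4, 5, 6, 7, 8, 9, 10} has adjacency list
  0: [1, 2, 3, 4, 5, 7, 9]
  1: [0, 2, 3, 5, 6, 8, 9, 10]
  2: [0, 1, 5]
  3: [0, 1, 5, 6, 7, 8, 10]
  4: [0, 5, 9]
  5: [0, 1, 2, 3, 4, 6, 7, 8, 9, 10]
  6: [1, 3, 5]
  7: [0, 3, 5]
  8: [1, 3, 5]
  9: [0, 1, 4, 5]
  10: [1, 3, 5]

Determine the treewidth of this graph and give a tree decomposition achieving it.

Treewidth 3.
Bags: B1 = {0, 1, 3, 5}  B2 = {1, 3, 5, 6}  B3 = {0, 3, 5, 7}  B4 = {0, 1, 2, 5}  B5 = {1, 3, 5, 8}  B6 = {0, 1, 5, 9}  B7 = {0, 4, 5, 9}  B8 = {1, 3, 5, 10}
Tree: B1–B2, B1–B3, B1–B4, B1–B5, B1–B6, B6–B7, B1–B8

Every bag has size at most 4, so the width is 4 − 1 = 3 and tw(G) ≤ 3. On the other hand G contains the 4-clique {0, 1, 5, 9}. A clique must lie in a single bag of any decomposition, so no decomposition can have width below 3. The upper and lower bounds meet at 3, so that is the treewidth.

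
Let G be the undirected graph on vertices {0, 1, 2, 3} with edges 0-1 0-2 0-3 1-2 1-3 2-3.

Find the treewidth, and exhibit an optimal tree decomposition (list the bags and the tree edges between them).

With just one bag of size 4, the width is 4 − 1 = 3, so tw(G) ≤ 3. Conversely, {0, 1, 2, 3} is a clique of size 4, and the vertices of any clique must share a bag in every tree decomposition; so some bag has ≥ 4 vertices and tw(G) ≥ 3. Combining the bounds, tw(G) = 3.

Treewidth 3.
Bags: B1 = {0, 1, 2, 3}
Tree: (single bag)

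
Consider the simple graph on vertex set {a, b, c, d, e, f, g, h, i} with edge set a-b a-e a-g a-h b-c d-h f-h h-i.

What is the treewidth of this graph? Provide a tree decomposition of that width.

Treewidth 1.
One such decomposition:
Bags: B1 = {a, e}  B2 = {a, h}  B3 = {f, h}  B4 = {d, h}  B5 = {a, g}  B6 = {a, b}  B7 = {b, c}  B8 = {h, i}
Tree: B1–B2, B2–B3, B3–B4, B2–B5, B2–B6, B6–B7, B3–B8

The largest bag has 2 vertices, giving width 1; this decomposition certifies tw(G) ≤ 1. Since G has at least one edge (e.g. e–a), it is not an edgeless graph, so tw(G) ≥ 1. Hence tw(G) = 1 exactly.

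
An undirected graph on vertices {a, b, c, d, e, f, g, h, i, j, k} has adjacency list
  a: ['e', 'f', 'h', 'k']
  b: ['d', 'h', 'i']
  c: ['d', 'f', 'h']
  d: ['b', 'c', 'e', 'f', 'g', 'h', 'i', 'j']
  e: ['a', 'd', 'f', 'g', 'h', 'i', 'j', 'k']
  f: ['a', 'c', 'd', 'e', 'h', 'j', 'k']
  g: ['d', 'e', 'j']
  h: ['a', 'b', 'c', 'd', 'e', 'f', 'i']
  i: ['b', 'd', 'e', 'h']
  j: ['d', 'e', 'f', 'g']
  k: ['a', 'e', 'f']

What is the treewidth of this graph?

3

A width-3 tree decomposition is:
Bags: B1 = {d, e, f, j}  B2 = {d, e, f, h}  B3 = {a, e, f, h}  B4 = {d, e, h, i}  B5 = {c, d, f, h}  B6 = {b, d, h, i}  B7 = {d, e, g, j}  B8 = {a, e, f, k}
Tree: B1–B2, B2–B3, B2–B4, B2–B5, B4–B6, B1–B7, B3–B8
Each bag holds 4 vertices, so the decomposition has width 3, which upper-bounds the treewidth. Conversely, {d, e, g, j} is a clique of size 4, and the vertices of any clique must share a bag in every tree decomposition; so some bag has ≥ 4 vertices and tw(G) ≥ 3. Combining the bounds, tw(G) = 3.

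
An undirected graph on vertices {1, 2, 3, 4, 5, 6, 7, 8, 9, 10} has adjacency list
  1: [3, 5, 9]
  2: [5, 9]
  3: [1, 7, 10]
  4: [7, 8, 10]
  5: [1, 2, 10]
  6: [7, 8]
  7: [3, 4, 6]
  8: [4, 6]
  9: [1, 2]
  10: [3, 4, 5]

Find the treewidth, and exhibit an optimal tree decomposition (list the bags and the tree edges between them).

Each bag holds 3 vertices, so the decomposition has width 2, which upper-bounds the treewidth. The edges 2–9–1–5–2 form a cycle, so G is not a tree and its treewidth is at least 2. Combining the bounds, tw(G) = 2.

Treewidth 2.
Bags: B1 = {2, 5, 9}  B2 = {1, 5, 9}  B3 = {1, 5, 10}  B4 = {1, 3, 10}  B5 = {3, 4, 10}  B6 = {3, 4, 7}  B7 = {4, 7, 8}  B8 = {6, 7, 8}
Tree: B1–B2, B2–B3, B3–B4, B4–B5, B5–B6, B6–B7, B7–B8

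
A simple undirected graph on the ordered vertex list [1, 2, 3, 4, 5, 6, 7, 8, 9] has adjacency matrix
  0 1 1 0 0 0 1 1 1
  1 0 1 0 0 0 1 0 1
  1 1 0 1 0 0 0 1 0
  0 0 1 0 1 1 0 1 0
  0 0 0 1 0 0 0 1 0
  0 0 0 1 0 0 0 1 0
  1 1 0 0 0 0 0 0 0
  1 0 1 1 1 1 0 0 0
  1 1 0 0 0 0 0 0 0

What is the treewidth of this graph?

A width-2 tree decomposition is:
Bags: B1 = {4, 5, 8}  B2 = {3, 4, 8}  B3 = {1, 3, 8}  B4 = {1, 2, 3}  B5 = {1, 2, 9}  B6 = {4, 6, 8}  B7 = {1, 2, 7}
Tree: B1–B2, B2–B3, B3–B4, B4–B5, B1–B6, B4–B7
Each bag holds 3 vertices, so the decomposition has width 2, which upper-bounds the treewidth. For the lower bound, the 3 vertices {1, 3, 8} are pairwise adjacent, and any tree decomposition puts a clique entirely inside one bag — forcing width ≥ 2. Combining the bounds, tw(G) = 2.

2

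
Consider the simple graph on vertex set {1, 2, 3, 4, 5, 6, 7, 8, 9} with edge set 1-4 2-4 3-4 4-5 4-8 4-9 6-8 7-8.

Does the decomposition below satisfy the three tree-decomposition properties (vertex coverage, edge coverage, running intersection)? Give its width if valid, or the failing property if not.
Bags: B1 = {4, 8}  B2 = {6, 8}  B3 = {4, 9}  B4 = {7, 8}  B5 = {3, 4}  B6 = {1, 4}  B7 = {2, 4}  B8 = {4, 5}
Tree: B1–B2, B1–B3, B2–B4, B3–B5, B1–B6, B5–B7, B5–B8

Yes; width 1.

Checking the three conditions: (i) the bags cover all of {1, 2, 3, 4, 5, 6, 7, 8, 9}; (ii) for each edge, some bag contains both endpoints; (iii) the bags containing any fixed vertex form a subtree. All hold, so the decomposition is valid with width 2 − 1 = 1.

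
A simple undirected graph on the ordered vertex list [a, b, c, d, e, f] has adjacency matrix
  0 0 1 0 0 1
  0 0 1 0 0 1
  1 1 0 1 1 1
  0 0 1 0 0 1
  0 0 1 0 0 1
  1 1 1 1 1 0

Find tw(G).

2

A width-2 tree decomposition is:
Bags: B1 = {c, d, f}  B2 = {a, c, f}  B3 = {c, e, f}  B4 = {b, c, f}
Tree: B1–B2, B1–B3, B1–B4
Every bag has size at most 3, so the width is 3 − 1 = 2 and tw(G) ≤ 2. For the lower bound, the 3 vertices {c, d, f} are pairwise adjacent, and any tree decomposition puts a clique entirely inside one bag — forcing width ≥ 2. Therefore the treewidth is 2.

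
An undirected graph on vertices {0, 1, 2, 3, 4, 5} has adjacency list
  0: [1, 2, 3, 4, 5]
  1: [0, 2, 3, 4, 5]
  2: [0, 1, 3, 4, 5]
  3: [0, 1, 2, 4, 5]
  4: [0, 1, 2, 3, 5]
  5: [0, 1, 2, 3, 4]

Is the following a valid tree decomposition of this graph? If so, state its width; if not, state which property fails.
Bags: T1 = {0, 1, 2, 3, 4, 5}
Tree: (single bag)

Yes; width 5.

Vertex coverage: the bags together contain {0, 1, 2, 3, 4, 5}, the full vertex set. Edge coverage: each edge of G has both endpoints in at least one bag. Running intersection: for every vertex, the bags containing it form a connected subtree. All three properties hold, so this is a valid tree decomposition of width max|bag| − 1 = 5, and hence tw(G) ≤ 5.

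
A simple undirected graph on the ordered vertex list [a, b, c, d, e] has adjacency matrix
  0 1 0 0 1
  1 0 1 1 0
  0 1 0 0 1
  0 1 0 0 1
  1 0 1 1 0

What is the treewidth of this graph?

A width-2 tree decomposition is:
Bags: B1 = {a, b, e}  B2 = {b, d, e}  B3 = {b, c, e}
Tree: B1–B2, B2–B3
Each bag holds 3 vertices, so the decomposition has width 2, which upper-bounds the treewidth. Since a–b–d–e–a is a cycle in G, G is not acyclic. Forests are exactly the graphs of treewidth ≤ 1, so tw(G) ≥ 2. Therefore the treewidth is 2.

2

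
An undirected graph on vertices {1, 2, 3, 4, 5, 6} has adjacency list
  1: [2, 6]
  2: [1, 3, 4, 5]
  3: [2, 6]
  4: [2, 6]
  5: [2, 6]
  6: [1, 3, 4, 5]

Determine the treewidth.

2

A width-2 tree decomposition is:
Bags: B1 = {1, 2, 6}  B2 = {2, 4, 6}  B3 = {2, 3, 6}  B4 = {2, 5, 6}
Tree: B1–B2, B2–B3, B3–B4
Each bag holds 3 vertices, so the decomposition has width 2, which upper-bounds the treewidth. For the lower bound, G contains the cycle 2–1–6–4–2, so G is not a forest; only forests have treewidth ≤ 1, hence tw(G) ≥ 2. Therefore the treewidth is 2.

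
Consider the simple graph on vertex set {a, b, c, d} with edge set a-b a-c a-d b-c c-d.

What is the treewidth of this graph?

2

A width-2 tree decomposition is:
Bags: B1 = {a, c, d}  B2 = {a, b, c}
Tree: B1–B2
Each bag holds 3 vertices, so the decomposition has width 2, which upper-bounds the treewidth. On the other hand G contains the 3-clique {a, c, d}. A clique must lie in a single bag of any decomposition, so no decomposition can have width below 2. Therefore the treewidth is 2.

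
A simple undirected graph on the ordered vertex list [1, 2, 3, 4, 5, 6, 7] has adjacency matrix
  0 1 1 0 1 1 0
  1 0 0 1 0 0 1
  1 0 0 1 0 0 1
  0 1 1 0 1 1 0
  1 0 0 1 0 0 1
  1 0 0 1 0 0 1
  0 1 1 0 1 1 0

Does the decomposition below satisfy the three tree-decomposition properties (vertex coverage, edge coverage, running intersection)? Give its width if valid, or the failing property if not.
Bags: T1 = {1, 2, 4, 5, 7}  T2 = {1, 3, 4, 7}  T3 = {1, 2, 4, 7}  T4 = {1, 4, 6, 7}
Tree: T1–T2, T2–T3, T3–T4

A tree decomposition must satisfy three properties: every vertex lies in some bag; for every edge, both endpoints lie together in some bag; and for every vertex, the bags containing it form a connected subtree. Here bags containing vertex 2 are not connected in the tree, so the decomposition is invalid.

No — bags containing vertex 2 are not connected in the tree.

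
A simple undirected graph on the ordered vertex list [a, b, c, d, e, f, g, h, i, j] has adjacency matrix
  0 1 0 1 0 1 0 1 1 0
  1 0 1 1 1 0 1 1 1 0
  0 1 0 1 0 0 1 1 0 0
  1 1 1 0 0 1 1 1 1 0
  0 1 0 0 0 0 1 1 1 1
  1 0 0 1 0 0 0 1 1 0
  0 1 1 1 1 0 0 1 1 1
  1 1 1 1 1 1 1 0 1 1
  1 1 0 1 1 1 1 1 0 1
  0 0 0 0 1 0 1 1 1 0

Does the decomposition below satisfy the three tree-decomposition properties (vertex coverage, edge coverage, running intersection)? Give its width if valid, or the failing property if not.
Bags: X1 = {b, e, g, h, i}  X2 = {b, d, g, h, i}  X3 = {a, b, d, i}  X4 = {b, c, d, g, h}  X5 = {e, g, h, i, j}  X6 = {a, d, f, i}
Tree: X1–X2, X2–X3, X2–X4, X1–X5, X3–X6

No — edge (h,a) lies in no bag.

A tree decomposition must satisfy three properties: every vertex lies in some bag; for every edge, both endpoints lie together in some bag; and for every vertex, the bags containing it form a connected subtree. Here edge (h,a) lies in no bag, so the decomposition is invalid.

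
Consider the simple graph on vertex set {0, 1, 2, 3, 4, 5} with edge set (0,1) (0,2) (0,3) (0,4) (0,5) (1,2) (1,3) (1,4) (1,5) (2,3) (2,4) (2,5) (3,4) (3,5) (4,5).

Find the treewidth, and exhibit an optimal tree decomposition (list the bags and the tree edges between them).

With just one bag of size 6, the width is 6 − 1 = 5, so tw(G) ≤ 5. On the other hand G contains the 6-clique {0, 1, 2, 3, 4, 5}. A clique must lie in a single bag of any decomposition, so no decomposition can have width below 5. Combining the bounds, tw(G) = 5.

Treewidth 5.
Bags: B1 = {0, 1, 2, 3, 4, 5}
Tree: (single bag)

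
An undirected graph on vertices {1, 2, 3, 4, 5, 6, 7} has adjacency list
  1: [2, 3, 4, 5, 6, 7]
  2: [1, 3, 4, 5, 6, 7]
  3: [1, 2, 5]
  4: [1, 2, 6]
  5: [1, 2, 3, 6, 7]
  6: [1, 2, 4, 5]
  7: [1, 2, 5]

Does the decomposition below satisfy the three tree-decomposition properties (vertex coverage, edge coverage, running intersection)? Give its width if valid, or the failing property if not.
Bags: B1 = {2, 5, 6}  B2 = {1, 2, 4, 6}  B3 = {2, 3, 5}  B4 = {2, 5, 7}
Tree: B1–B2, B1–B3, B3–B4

No — edge (1,5) lies in no bag.

A tree decomposition must satisfy three properties: every vertex lies in some bag; for every edge, both endpoints lie together in some bag; and for every vertex, the bags containing it form a connected subtree. Here edge (1,5) lies in no bag, so the decomposition is invalid.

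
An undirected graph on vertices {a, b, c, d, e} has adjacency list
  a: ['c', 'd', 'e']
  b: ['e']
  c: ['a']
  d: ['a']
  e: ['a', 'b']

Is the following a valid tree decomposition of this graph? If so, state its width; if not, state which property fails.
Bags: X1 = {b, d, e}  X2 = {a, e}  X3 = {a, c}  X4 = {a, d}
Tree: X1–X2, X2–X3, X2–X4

No — bags containing vertex d are not connected in the tree.

A tree decomposition must satisfy three properties: every vertex lies in some bag; for every edge, both endpoints lie together in some bag; and for every vertex, the bags containing it form a connected subtree. Here bags containing vertex d are not connected in the tree, so the decomposition is invalid.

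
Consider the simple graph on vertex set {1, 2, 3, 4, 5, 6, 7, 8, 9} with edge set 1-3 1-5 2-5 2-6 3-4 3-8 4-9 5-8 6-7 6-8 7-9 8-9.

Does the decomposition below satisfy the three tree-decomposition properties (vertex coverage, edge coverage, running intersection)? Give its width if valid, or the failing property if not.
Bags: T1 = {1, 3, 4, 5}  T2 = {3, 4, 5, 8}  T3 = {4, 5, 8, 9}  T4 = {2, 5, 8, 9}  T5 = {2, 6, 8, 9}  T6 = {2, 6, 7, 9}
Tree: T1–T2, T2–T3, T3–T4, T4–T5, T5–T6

Vertex coverage: the bags together contain {1, 2, 3, 4, 5, 6, 7, 8, 9}, the full vertex set. Edge coverage: each edge of G has both endpoints in at least one bag. Running intersection: for every vertex, the bags containing it form a connected subtree. All three properties hold, so this is a valid tree decomposition of width max|bag| − 1 = 3, and hence tw(G) ≤ 3.

Yes; width 3.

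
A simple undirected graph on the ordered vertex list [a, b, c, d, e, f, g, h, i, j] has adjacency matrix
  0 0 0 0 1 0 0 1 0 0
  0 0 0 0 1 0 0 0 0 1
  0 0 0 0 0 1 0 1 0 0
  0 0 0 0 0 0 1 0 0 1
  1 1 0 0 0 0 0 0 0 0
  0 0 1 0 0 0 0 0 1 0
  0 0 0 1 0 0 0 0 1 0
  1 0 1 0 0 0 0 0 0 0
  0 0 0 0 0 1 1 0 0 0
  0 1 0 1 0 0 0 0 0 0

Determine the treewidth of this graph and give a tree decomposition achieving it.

Treewidth 2.
One such decomposition:
Bags: B1 = {a, e, h}  B2 = {c, e, h}  B3 = {c, e, f}  B4 = {e, f, i}  B5 = {e, g, i}  B6 = {d, e, g}  B7 = {d, e, j}  B8 = {b, e, j}
Tree: B1–B2, B2–B3, B3–B4, B4–B5, B5–B6, B6–B7, B7–B8

The largest bag has 3 vertices, giving width 2; this decomposition certifies tw(G) ≤ 2. Since e–a–h–c–f–i–g–d–j–b–e is a cycle in G, G is not acyclic. Forests are exactly the graphs of treewidth ≤ 1, so tw(G) ≥ 2. The upper and lower bounds meet at 2, so that is the treewidth.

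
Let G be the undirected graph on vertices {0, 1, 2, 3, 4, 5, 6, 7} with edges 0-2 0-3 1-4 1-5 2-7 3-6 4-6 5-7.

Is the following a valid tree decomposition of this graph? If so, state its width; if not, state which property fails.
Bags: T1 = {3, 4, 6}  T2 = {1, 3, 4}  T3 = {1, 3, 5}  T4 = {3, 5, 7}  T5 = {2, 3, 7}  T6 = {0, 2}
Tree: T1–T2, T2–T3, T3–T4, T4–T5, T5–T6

A tree decomposition must satisfy three properties: every vertex lies in some bag; for every edge, both endpoints lie together in some bag; and for every vertex, the bags containing it form a connected subtree. Here edge (3,0) lies in no bag, so the decomposition is invalid.

No — edge (3,0) lies in no bag.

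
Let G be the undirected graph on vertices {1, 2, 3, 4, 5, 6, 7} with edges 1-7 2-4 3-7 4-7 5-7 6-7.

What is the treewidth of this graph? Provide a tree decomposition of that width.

Treewidth 1.
One optimal decomposition is:
Bags: B1 = {2, 4}  B2 = {4, 7}  B3 = {6, 7}  B4 = {5, 7}  B5 = {3, 7}  B6 = {1, 7}
Tree: B1–B2, B2–B3, B3–B4, B2–B5, B5–B6

Every bag has size at most 2, so the width is 2 − 1 = 1 and tw(G) ≤ 1. G has an edge, so its treewidth is at least 1. Hence tw(G) = 1 exactly.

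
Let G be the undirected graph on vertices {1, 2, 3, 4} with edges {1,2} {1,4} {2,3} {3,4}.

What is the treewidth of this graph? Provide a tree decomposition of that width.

Each bag holds 3 vertices, so the decomposition has width 2, which upper-bounds the treewidth. For the lower bound, G contains the cycle 2–3–4–1–2, so G is not a forest; only forests have treewidth ≤ 1, hence tw(G) ≥ 2. Combining the bounds, tw(G) = 2.

Treewidth 2.
One such decomposition:
Bags: B1 = {2, 3, 4}  B2 = {1, 2, 4}
Tree: B1–B2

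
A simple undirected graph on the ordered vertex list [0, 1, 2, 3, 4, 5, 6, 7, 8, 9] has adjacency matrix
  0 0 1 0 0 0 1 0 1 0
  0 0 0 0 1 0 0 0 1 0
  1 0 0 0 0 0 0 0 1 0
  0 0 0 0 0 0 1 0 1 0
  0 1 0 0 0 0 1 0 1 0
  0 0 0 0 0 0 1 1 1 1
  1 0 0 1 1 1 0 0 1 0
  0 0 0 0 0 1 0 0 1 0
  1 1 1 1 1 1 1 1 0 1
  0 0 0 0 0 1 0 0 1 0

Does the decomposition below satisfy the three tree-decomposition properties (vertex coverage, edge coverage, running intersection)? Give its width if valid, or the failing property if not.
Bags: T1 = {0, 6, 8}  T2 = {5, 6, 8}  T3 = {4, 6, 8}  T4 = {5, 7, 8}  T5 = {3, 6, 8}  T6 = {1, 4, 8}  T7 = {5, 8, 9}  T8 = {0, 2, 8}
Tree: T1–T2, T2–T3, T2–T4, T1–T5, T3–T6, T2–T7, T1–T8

Checking the three conditions: (i) the bags cover all of {0, 1, 2, 3, 4, 5, 6, 7, 8, 9}; (ii) for each edge, some bag contains both endpoints; (iii) the bags containing any fixed vertex form a subtree. All hold, so the decomposition is valid with width 3 − 1 = 2.

Yes; width 2.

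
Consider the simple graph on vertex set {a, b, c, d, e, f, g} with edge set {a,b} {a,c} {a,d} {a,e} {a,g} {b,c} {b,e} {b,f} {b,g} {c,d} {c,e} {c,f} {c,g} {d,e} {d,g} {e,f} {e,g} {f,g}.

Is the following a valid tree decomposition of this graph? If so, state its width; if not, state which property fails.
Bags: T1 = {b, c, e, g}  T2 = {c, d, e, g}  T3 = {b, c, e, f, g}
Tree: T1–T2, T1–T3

A tree decomposition must satisfy three properties: every vertex lies in some bag; for every edge, both endpoints lie together in some bag; and for every vertex, the bags containing it form a connected subtree. Here vertex a appears in no bag, so the decomposition is invalid.

No — vertex a appears in no bag.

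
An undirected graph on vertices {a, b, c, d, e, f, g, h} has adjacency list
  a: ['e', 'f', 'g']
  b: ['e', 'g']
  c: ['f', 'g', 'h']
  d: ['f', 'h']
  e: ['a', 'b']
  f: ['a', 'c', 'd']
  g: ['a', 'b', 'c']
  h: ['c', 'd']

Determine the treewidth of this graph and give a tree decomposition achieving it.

Treewidth 2.
One such decomposition:
Bags: B1 = {b, e, g}  B2 = {a, e, g}  B3 = {a, c, g}  B4 = {a, c, f}  B5 = {c, f, h}  B6 = {d, f, h}
Tree: B1–B2, B2–B3, B3–B4, B4–B5, B5–B6

Every bag has size at most 3, so the width is 3 − 1 = 2 and tw(G) ≤ 2. The edges b–e–a–g–b form a cycle, so G is not a tree and its treewidth is at least 2. Therefore the treewidth is 2.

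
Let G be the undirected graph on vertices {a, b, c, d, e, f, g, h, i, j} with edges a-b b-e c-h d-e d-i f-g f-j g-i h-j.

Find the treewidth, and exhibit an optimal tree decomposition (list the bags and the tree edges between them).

The largest bag has 2 vertices, giving width 1; this decomposition certifies tw(G) ≤ 1. G has an edge, so its treewidth is at least 1. Therefore the treewidth is 1.

Treewidth 1.
One such decomposition:
Bags: B1 = {c, h}  B2 = {h, j}  B3 = {f, j}  B4 = {f, g}  B5 = {g, i}  B6 = {d, i}  B7 = {d, e}  B8 = {b, e}  B9 = {a, b}
Tree: B1–B2, B2–B3, B3–B4, B4–B5, B5–B6, B6–B7, B7–B8, B8–B9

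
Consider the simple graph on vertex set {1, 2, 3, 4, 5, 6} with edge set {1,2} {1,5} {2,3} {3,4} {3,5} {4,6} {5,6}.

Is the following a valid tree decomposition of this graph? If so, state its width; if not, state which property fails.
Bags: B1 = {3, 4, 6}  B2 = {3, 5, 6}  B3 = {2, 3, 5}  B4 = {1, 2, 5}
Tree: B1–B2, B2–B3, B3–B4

Yes; width 2.

Vertex coverage: the bags together contain {1, 2, 3, 4, 5, 6}, the full vertex set. Edge coverage: each edge of G has both endpoints in at least one bag. Running intersection: for every vertex, the bags containing it form a connected subtree. All three properties hold, so this is a valid tree decomposition of width max|bag| − 1 = 2, and hence tw(G) ≤ 2.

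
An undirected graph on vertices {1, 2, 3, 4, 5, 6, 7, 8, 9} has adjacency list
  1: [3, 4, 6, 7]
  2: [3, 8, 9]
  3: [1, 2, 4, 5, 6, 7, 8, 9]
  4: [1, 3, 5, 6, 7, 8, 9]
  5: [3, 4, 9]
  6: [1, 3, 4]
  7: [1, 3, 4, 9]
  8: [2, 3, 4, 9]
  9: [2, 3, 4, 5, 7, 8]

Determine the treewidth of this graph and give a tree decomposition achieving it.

Treewidth 3.
Bags: B1 = {3, 4, 7, 9}  B2 = {3, 4, 8, 9}  B3 = {2, 3, 8, 9}  B4 = {1, 3, 4, 7}  B5 = {1, 3, 4, 6}  B6 = {3, 4, 5, 9}
Tree: B1–B2, B2–B3, B1–B4, B4–B5, B2–B6

Each bag holds 4 vertices, so the decomposition has width 3, which upper-bounds the treewidth. Conversely, {2, 3, 8, 9} is a clique of size 4, and the vertices of any clique must share a bag in every tree decomposition; so some bag has ≥ 4 vertices and tw(G) ≥ 3. Hence tw(G) = 3 exactly.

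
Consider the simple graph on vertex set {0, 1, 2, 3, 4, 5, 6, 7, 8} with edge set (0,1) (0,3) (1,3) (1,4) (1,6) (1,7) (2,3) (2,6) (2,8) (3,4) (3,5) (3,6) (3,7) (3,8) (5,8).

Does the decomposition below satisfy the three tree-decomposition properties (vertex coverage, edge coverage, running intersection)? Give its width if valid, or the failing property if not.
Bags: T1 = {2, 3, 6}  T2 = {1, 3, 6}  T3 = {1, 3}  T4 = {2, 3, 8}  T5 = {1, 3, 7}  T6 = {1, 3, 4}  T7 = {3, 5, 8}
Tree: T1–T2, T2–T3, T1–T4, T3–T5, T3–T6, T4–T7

No — vertex 0 appears in no bag.

A tree decomposition must satisfy three properties: every vertex lies in some bag; for every edge, both endpoints lie together in some bag; and for every vertex, the bags containing it form a connected subtree. Here vertex 0 appears in no bag, so the decomposition is invalid.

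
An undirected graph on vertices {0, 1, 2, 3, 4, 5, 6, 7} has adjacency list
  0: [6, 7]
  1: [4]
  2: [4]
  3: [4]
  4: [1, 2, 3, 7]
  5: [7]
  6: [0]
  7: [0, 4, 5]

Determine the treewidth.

A width-1 tree decomposition is:
Bags: B1 = {4, 7}  B2 = {3, 4}  B3 = {1, 4}  B4 = {0, 7}  B5 = {5, 7}  B6 = {2, 4}  B7 = {0, 6}
Tree: B1–B2, B1–B3, B1–B4, B1–B5, B1–B6, B4–B7
Each bag holds 2 vertices, so the decomposition has width 1, which upper-bounds the treewidth. G has an edge, so its treewidth is at least 1. The upper and lower bounds meet at 1, so that is the treewidth.

1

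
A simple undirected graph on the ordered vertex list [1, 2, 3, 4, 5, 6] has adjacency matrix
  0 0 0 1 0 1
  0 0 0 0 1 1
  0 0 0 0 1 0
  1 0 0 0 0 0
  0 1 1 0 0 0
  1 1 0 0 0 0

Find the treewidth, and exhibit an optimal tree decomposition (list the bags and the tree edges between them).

The largest bag has 2 vertices, giving width 1; this decomposition certifies tw(G) ≤ 1. G has an edge, so its treewidth is at least 1. Combining the bounds, tw(G) = 1.

Treewidth 1.
Bags: B1 = {1, 4}  B2 = {1, 6}  B3 = {2, 6}  B4 = {2, 5}  B5 = {3, 5}
Tree: B1–B2, B2–B3, B3–B4, B4–B5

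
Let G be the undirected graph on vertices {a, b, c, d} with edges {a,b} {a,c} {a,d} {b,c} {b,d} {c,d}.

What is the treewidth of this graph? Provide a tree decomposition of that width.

With just one bag of size 4, the width is 4 − 1 = 3, so tw(G) ≤ 3. For the lower bound, the 4 vertices {a, b, c, d} are pairwise adjacent, and any tree decomposition puts a clique entirely inside one bag — forcing width ≥ 3. Combining the bounds, tw(G) = 3.

Treewidth 3.
Bags: B1 = {a, b, c, d}
Tree: (single bag)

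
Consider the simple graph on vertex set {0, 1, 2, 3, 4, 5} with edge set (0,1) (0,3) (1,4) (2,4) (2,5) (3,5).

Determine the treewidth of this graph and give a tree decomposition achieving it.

The largest bag has 3 vertices, giving width 2; this decomposition certifies tw(G) ≤ 2. For the lower bound, G contains the cycle 5–2–4–1–0–3–5, so G is not a forest; only forests have treewidth ≤ 1, hence tw(G) ≥ 2. Combining the bounds, tw(G) = 2.

Treewidth 2.
One optimal decomposition is:
Bags: B1 = {2, 4, 5}  B2 = {1, 4, 5}  B3 = {0, 1, 5}  B4 = {0, 3, 5}
Tree: B1–B2, B2–B3, B3–B4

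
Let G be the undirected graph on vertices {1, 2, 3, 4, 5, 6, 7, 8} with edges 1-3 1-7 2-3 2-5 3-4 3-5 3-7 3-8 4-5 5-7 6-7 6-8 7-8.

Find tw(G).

A width-2 tree decomposition is:
Bags: B1 = {2, 3, 5}  B2 = {3, 5, 7}  B3 = {3, 7, 8}  B4 = {3, 4, 5}  B5 = {6, 7, 8}  B6 = {1, 3, 7}
Tree: B1–B2, B2–B3, B2–B4, B3–B5, B3–B6
The largest bag has 3 vertices, giving width 2; this decomposition certifies tw(G) ≤ 2. On the other hand G contains the 3-clique {3, 7, 8}. A clique must lie in a single bag of any decomposition, so no decomposition can have width below 2. Hence tw(G) = 2 exactly.

2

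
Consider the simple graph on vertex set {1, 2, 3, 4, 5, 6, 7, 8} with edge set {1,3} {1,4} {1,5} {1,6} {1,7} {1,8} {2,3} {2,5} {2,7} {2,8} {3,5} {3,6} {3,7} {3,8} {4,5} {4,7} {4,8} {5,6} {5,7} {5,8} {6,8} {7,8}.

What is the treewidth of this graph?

4

A width-4 tree decomposition is:
Bags: B1 = {1, 3, 5, 7, 8}  B2 = {2, 3, 5, 7, 8}  B3 = {1, 3, 5, 6, 8}  B4 = {1, 4, 5, 7, 8}
Tree: B1–B2, B1–B3, B1–B4
Every bag has size at most 5, so the width is 5 − 1 = 4 and tw(G) ≤ 4. On the other hand G contains the 5-clique {1, 3, 5, 6, 8}. A clique must lie in a single bag of any decomposition, so no decomposition can have width below 4. Therefore the treewidth is 4.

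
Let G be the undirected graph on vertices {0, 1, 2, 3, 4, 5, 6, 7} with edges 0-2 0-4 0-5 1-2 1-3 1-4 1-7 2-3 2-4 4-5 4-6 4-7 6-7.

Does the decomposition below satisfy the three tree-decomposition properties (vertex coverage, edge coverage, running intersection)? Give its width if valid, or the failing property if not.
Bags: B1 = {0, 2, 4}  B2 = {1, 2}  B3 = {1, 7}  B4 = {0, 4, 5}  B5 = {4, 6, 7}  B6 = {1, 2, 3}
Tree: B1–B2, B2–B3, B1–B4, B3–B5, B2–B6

A tree decomposition must satisfy three properties: every vertex lies in some bag; for every edge, both endpoints lie together in some bag; and for every vertex, the bags containing it form a connected subtree. Here edge (4,1) lies in no bag, so the decomposition is invalid.

No — edge (4,1) lies in no bag.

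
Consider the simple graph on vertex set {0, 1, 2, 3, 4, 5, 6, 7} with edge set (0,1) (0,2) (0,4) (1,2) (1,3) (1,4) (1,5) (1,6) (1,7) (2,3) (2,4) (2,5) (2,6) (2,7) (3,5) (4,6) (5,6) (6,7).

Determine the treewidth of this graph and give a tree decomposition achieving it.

Treewidth 3.
Bags: B1 = {1, 2, 5, 6}  B2 = {1, 2, 3, 5}  B3 = {1, 2, 6, 7}  B4 = {1, 2, 4, 6}  B5 = {0, 1, 2, 4}
Tree: B1–B2, B1–B3, B3–B4, B4–B5

Each bag holds 4 vertices, so the decomposition has width 3, which upper-bounds the treewidth. For the lower bound, the 4 vertices {0, 1, 2, 4} are pairwise adjacent, and any tree decomposition puts a clique entirely inside one bag — forcing width ≥ 3. Combining the bounds, tw(G) = 3.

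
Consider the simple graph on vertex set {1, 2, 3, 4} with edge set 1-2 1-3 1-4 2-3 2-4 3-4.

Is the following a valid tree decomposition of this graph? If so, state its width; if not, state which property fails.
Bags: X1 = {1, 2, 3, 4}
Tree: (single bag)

Yes; width 3.

Checking the three conditions: (i) the bags cover all of {1, 2, 3, 4}; (ii) for each edge, some bag contains both endpoints; (iii) the bags containing any fixed vertex form a subtree. All hold, so the decomposition is valid with width 4 − 1 = 3.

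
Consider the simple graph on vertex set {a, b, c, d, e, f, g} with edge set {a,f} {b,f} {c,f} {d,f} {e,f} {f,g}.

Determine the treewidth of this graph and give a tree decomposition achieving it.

Every bag has size at most 2, so the width is 2 − 1 = 1 and tw(G) ≤ 1. G has an edge, so its treewidth is at least 1. Hence tw(G) = 1 exactly.

Treewidth 1.
One such decomposition:
Bags: B1 = {e, f}  B2 = {d, f}  B3 = {f, g}  B4 = {a, f}  B5 = {c, f}  B6 = {b, f}
Tree: B1–B2, B1–B3, B1–B4, B1–B5, B4–B6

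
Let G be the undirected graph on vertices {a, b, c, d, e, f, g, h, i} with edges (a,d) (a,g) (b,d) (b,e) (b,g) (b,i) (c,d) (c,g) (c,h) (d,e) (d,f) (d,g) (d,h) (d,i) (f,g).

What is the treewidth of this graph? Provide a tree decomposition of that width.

Every bag has size at most 3, so the width is 3 − 1 = 2 and tw(G) ≤ 2. On the other hand G contains the 3-clique {d, f, g}. A clique must lie in a single bag of any decomposition, so no decomposition can have width below 2. Combining the bounds, tw(G) = 2.

Treewidth 2.
One such decomposition:
Bags: B1 = {b, d, g}  B2 = {b, d, e}  B3 = {c, d, g}  B4 = {a, d, g}  B5 = {c, d, h}  B6 = {d, f, g}  B7 = {b, d, i}
Tree: B1–B2, B1–B3, B3–B4, B3–B5, B4–B6, B1–B7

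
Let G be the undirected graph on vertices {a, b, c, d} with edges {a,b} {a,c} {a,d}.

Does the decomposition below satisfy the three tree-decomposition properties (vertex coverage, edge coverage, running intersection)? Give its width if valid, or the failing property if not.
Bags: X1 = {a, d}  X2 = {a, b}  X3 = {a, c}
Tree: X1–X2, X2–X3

Checking the three conditions: (i) the bags cover all of {a, b, c, d}; (ii) for each edge, some bag contains both endpoints; (iii) the bags containing any fixed vertex form a subtree. All hold, so the decomposition is valid with width 2 − 1 = 1.

Yes; width 1.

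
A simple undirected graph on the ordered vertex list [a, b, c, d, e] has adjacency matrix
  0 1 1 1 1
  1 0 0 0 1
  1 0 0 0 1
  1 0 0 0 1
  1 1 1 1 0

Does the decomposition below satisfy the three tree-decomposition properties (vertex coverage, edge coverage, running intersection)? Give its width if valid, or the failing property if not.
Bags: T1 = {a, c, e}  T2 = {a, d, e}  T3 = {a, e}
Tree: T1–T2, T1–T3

A tree decomposition must satisfy three properties: every vertex lies in some bag; for every edge, both endpoints lie together in some bag; and for every vertex, the bags containing it form a connected subtree. Here vertex b appears in no bag, so the decomposition is invalid.

No — vertex b appears in no bag.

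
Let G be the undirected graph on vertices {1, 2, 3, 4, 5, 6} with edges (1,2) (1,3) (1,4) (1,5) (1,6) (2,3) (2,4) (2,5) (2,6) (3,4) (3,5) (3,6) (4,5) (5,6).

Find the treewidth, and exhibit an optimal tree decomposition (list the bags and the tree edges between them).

Each bag holds 5 vertices, so the decomposition has width 4, which upper-bounds the treewidth. For the lower bound, the 5 vertices {1, 2, 3, 4, 5} are pairwise adjacent, and any tree decomposition puts a clique entirely inside one bag — forcing width ≥ 4. Therefore the treewidth is 4.

Treewidth 4.
One optimal decomposition is:
Bags: B1 = {1, 2, 3, 4, 5}  B2 = {1, 2, 3, 5, 6}
Tree: B1–B2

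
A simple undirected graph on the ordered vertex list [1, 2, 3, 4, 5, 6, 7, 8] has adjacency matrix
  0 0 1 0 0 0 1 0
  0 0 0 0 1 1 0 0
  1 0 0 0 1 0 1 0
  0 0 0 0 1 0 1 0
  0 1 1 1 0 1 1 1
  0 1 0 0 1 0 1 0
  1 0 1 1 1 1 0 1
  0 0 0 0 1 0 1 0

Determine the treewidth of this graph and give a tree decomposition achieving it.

Treewidth 2.
One optimal decomposition is:
Bags: B1 = {5, 6, 7}  B2 = {3, 5, 7}  B3 = {2, 5, 6}  B4 = {4, 5, 7}  B5 = {1, 3, 7}  B6 = {5, 7, 8}
Tree: B1–B2, B1–B3, B2–B4, B2–B5, B4–B6

Every bag has size at most 3, so the width is 3 − 1 = 2 and tw(G) ≤ 2. Conversely, {1, 3, 7} is a clique of size 3, and the vertices of any clique must share a bag in every tree decomposition; so some bag has ≥ 3 vertices and tw(G) ≥ 2. The upper and lower bounds meet at 2, so that is the treewidth.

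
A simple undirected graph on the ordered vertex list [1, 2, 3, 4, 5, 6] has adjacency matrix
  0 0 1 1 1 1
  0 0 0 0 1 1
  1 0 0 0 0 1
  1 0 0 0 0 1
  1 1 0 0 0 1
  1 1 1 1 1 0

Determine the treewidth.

A width-2 tree decomposition is:
Bags: B1 = {2, 5, 6}  B2 = {1, 5, 6}  B3 = {1, 3, 6}  B4 = {1, 4, 6}
Tree: B1–B2, B2–B3, B2–B4
The largest bag has 3 vertices, giving width 2; this decomposition certifies tw(G) ≤ 2. On the other hand G contains the 3-clique {1, 3, 6}. A clique must lie in a single bag of any decomposition, so no decomposition can have width below 2. Therefore the treewidth is 2.

2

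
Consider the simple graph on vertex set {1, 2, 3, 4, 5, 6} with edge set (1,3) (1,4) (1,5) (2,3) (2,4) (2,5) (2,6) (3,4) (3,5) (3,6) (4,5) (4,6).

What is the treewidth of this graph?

A width-3 tree decomposition is:
Bags: B1 = {1, 3, 4, 5}  B2 = {2, 3, 4, 5}  B3 = {2, 3, 4, 6}
Tree: B1–B2, B2–B3
Each bag holds 4 vertices, so the decomposition has width 3, which upper-bounds the treewidth. For the lower bound, the 4 vertices {1, 3, 4, 5} are pairwise adjacent, and any tree decomposition puts a clique entirely inside one bag — forcing width ≥ 3. The upper and lower bounds meet at 3, so that is the treewidth.

3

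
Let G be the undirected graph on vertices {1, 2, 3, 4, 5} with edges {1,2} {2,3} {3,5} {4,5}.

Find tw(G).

1

A width-1 tree decomposition is:
Bags: B1 = {1, 2}  B2 = {2, 3}  B3 = {3, 5}  B4 = {4, 5}
Tree: B1–B2, B2–B3, B3–B4
The largest bag has 2 vertices, giving width 1; this decomposition certifies tw(G) ≤ 1. Since G has at least one edge (e.g. 1–2), it is not an edgeless graph, so tw(G) ≥ 1. Therefore the treewidth is 1.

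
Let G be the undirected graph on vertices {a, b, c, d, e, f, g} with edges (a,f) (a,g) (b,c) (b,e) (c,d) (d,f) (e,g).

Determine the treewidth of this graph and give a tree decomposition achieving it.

Treewidth 2.
One such decomposition:
Bags: B1 = {a, e, g}  B2 = {a, b, e}  B3 = {a, b, c}  B4 = {a, c, d}  B5 = {a, d, f}
Tree: B1–B2, B2–B3, B3–B4, B4–B5

Each bag holds 3 vertices, so the decomposition has width 2, which upper-bounds the treewidth. The edges a–g–e–b–c–d–f–a form a cycle, so G is not a tree and its treewidth is at least 2. The upper and lower bounds meet at 2, so that is the treewidth.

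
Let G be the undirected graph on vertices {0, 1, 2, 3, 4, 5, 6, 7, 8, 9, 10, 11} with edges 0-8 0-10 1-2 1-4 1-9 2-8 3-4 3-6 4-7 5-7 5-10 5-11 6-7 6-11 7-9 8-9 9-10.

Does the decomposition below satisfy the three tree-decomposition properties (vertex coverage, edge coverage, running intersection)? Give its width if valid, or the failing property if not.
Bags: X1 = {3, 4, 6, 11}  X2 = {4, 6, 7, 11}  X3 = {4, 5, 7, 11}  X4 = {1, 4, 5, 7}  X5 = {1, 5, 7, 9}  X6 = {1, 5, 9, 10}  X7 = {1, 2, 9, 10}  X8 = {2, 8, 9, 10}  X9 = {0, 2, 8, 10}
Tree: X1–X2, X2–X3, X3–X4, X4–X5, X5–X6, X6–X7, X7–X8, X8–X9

Checking the three conditions: (i) the bags cover all of {0, 1, 2, 3, 4, 5, 6, 7, 8, 9, 10, 11}; (ii) for each edge, some bag contains both endpoints; (iii) the bags containing any fixed vertex form a subtree. All hold, so the decomposition is valid with width 4 − 1 = 3.

Yes; width 3.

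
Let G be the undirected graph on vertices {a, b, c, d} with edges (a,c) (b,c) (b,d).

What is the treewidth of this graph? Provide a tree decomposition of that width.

Treewidth 1.
One optimal decomposition is:
Bags: B1 = {a, c}  B2 = {b, c}  B3 = {b, d}
Tree: B1–B2, B2–B3

Every bag has size at most 2, so the width is 2 − 1 = 1 and tw(G) ≤ 1. Any graph with an edge has treewidth ≥ 1, and G has the edge a–c. Therefore the treewidth is 1.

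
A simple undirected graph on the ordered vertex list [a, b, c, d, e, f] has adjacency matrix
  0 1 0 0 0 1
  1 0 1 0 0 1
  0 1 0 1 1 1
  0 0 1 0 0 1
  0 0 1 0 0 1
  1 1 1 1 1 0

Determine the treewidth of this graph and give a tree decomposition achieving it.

Treewidth 2.
One such decomposition:
Bags: B1 = {c, e, f}  B2 = {b, c, f}  B3 = {a, b, f}  B4 = {c, d, f}
Tree: B1–B2, B2–B3, B1–B4

Every bag has size at most 3, so the width is 3 − 1 = 2 and tw(G) ≤ 2. On the other hand G contains the 3-clique {c, d, f}. A clique must lie in a single bag of any decomposition, so no decomposition can have width below 2. Therefore the treewidth is 2.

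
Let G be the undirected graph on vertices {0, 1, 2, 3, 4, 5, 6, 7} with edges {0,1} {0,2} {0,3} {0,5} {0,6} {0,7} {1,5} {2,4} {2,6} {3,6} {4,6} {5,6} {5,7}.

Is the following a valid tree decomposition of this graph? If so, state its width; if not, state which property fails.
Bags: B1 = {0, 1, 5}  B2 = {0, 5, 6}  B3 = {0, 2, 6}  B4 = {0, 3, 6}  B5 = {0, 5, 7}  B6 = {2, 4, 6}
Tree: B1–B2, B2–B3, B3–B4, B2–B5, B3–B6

Yes; width 2.

Every vertex of G appears in some bag (union = {0, 1, 2, 3, 4, 5, 6, 7}); every edge is covered by a bag; and for each vertex v the set of bags containing v is connected in the bag tree. The decomposition is therefore valid. The largest bag has 3 vertices, so the width is 2.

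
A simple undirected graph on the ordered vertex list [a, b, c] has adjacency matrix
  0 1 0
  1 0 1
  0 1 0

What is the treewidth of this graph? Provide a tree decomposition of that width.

Treewidth 1.
One optimal decomposition is:
Bags: B1 = {b, c}  B2 = {a, b}
Tree: B1–B2

The largest bag has 2 vertices, giving width 1; this decomposition certifies tw(G) ≤ 1. Any graph with an edge has treewidth ≥ 1, and G has the edge c–b. Hence tw(G) = 1 exactly.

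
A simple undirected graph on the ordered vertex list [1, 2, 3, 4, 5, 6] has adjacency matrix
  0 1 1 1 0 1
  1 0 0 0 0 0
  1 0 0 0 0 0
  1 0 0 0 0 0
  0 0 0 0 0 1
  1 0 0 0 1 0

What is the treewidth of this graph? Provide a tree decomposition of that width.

Every bag has size at most 2, so the width is 2 − 1 = 1 and tw(G) ≤ 1. Since G has at least one edge (e.g. 1–3), it is not an edgeless graph, so tw(G) ≥ 1. Hence tw(G) = 1 exactly.

Treewidth 1.
One such decomposition:
Bags: B1 = {1, 3}  B2 = {1, 6}  B3 = {5, 6}  B4 = {1, 4}  B5 = {1, 2}
Tree: B1–B2, B2–B3, B1–B4, B1–B5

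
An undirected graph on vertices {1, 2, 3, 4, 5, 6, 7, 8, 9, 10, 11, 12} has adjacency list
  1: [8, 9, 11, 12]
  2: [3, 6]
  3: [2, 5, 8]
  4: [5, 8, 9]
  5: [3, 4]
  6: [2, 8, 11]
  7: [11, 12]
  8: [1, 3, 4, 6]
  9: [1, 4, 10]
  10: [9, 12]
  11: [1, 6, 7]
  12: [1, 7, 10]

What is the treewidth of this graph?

3

A width-3 tree decomposition is:
Bags: B1 = {7, 10, 11, 12}  B2 = {1, 10, 11, 12}  B3 = {1, 9, 10, 11}  B4 = {1, 6, 9, 11}  B5 = {1, 6, 8, 9}  B6 = {4, 6, 8, 9}  B7 = {2, 4, 6, 8}  B8 = {2, 3, 4, 8}  B9 = {2, 3, 4, 5}
Tree: B1–B2, B2–B3, B3–B4, B4–B5, B5–B6, B6–B7, B7–B8, B8–B9
The largest bag has 4 vertices, giving width 3; this decomposition certifies tw(G) ≤ 3. For the lower bound: the 4 vertex sets {7,10,12}, {11}, {1}, {4,6,8,9} are disjoint, each induces a connected subgraph, and every pair is joined by at least one edge of G. Contracting each set to a single vertex therefore yields K_{4} as a minor, and since treewidth is minor-monotone, tw(G) ≥ tw(K_{4}) = 3. Therefore the treewidth is 3.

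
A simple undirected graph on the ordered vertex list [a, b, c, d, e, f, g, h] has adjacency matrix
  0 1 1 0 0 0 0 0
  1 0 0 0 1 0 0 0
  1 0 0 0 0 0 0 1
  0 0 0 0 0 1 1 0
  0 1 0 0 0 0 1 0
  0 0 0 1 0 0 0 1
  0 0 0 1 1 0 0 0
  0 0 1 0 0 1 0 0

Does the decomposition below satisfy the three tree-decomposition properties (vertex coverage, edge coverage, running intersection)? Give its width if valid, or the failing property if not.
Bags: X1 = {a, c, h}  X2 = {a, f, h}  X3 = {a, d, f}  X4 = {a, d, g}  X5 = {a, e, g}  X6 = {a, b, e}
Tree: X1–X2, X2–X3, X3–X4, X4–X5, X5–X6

Every vertex of G appears in some bag (union = {a, b, c, d, e, f, g, h}); every edge is covered by a bag; and for each vertex v the set of bags containing v is connected in the bag tree. The decomposition is therefore valid. The largest bag has 3 vertices, so the width is 2.

Yes; width 2.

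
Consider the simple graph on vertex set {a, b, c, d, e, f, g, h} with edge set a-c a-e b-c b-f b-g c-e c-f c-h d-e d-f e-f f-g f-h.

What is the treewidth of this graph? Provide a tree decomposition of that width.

Each bag holds 3 vertices, so the decomposition has width 2, which upper-bounds the treewidth. On the other hand G contains the 3-clique {a, c, e}. A clique must lie in a single bag of any decomposition, so no decomposition can have width below 2. Combining the bounds, tw(G) = 2.

Treewidth 2.
One such decomposition:
Bags: B1 = {c, e, f}  B2 = {b, c, f}  B3 = {d, e, f}  B4 = {c, f, h}  B5 = {a, c, e}  B6 = {b, f, g}
Tree: B1–B2, B1–B3, B2–B4, B1–B5, B2–B6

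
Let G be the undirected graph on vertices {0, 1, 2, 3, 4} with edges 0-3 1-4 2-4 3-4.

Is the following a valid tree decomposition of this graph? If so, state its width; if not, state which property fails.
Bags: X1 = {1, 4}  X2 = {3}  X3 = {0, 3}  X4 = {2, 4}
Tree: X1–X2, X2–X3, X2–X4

A tree decomposition must satisfy three properties: every vertex lies in some bag; for every edge, both endpoints lie together in some bag; and for every vertex, the bags containing it form a connected subtree. Here edge (4,3) lies in no bag, so the decomposition is invalid.

No — edge (4,3) lies in no bag.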